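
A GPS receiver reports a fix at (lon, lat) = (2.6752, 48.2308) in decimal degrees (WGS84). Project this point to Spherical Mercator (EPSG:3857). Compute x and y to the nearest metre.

Web Mercator is spherical with R = a = 6378137 m.
x = R·λ = 6378137 × 0.046691048 = 297801.902 m.
y = R·ln tan(π/4 + φ/2) = 6378137 × 0.963500468 = 6145337.982 m.

x 297802 m, y 6145338 m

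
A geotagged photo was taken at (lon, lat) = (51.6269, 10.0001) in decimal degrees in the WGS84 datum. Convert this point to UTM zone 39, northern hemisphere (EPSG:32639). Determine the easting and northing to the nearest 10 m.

E 568710 m, N 1105490 m

Zone 39 central meridian λ₀ = 6×39 − 183 = 51°; Δλ = +0.6269°.
Transverse Mercator on WGS84 with k₀ = 0.9996 gives E = 568706.700 m, N = 1105488.820 m.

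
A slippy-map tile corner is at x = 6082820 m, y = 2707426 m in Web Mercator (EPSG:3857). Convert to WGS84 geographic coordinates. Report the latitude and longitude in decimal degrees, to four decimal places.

lat 23.6221°, lon 54.6429°

R = 6378137 m. λ = x/R = 54.64290177°.
φ = 2·arctan(exp(y/R)) − 90° = 2·arctan(1.52880) − 90° = 23.62209591°.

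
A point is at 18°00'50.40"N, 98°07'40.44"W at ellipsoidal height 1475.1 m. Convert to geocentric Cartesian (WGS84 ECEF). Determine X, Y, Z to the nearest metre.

WGS84: a = 6378137 m, e² = 0.006694380; N(φ) = a/√(1−e²sin²φ) = 6380179.681 m.
X = (N+h)·cosφ·cosλ = -858031.566 m; Y = (N+h)·cosφ·sinλ = -6007870.470 m; Z = (N(1−e²)+h)·sinφ = 1960314.277 m.

X -858032 m, Y -6007870 m, Z 1960314 m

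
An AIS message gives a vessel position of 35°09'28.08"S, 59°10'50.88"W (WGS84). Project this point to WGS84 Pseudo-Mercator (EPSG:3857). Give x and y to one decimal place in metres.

x -6587976.5 m, y -4185346.3 m

Web Mercator is spherical with R = a = 6378137 m.
x = R·λ = 6378137 × -1.032899814 = -6587976.521 m.
y = R·ln tan(π/4 + φ/2) = 6378137 × -0.656202001 = -4185346.265 m.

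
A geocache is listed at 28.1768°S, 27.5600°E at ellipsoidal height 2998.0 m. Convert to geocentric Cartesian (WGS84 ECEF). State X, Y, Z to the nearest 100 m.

X 4990400 m, Y 2604500 m, Z -2995200 m

WGS84: a = 6378137 m, e² = 0.006694380; N(φ) = a/√(1−e²sin²φ) = 6382902.423 m.
X = (N+h)·cosφ·cosλ = 4990381.306 m; Y = (N+h)·cosφ·sinλ = 2604473.789 m; Z = (N(1−e²)+h)·sinφ = -2995206.403 m.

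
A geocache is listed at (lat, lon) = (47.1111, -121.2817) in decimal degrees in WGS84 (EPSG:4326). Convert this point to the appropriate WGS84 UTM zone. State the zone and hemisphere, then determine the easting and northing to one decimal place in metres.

Longitude -121.2817° lies in the 6° band [-126°, -120°), giving zone 10; latitude is north of the equator, so 10N.
Zone 10 central meridian λ₀ = 6×10 − 183 = -123°; Δλ = +1.7183°.
Transverse Mercator on WGS84 with k₀ = 0.9996 gives E = 630362.295 m, N = 5218942.798 m.

Zone 10N: E 630362.3 m, N 5218942.8 m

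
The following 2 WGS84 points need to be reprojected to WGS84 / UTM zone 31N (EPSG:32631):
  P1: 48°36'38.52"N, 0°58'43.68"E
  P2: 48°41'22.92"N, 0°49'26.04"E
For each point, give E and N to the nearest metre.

P1: E 351019 m, N 5386152 m; P2: E 339853 m, N 5395247 m

UTM zone 31N: λ₀ = 3°, k₀ = 0.9996.
P1 (48.6107°, 0.9788°) → (351019.451, 5386152.440) m.
P2 (48.6897°, 0.8239°) → (339853.065, 5395247.035) m.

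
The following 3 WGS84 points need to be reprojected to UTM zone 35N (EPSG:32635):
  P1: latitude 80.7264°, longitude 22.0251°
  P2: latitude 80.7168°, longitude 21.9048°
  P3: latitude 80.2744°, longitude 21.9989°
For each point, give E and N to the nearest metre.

UTM zone 35N: λ₀ = 27°, k₀ = 0.9996.
P1 (80.7264°, 22.0251°) → (410605.115, 8966497.704) m.
P2 (80.7168°, 21.9048°) → (408354.826, 8965617.670) m.
P3 (80.2744°, 21.9989°) → (405796.769, 8916268.229) m.

P1: E 410605 m, N 8966498 m; P2: E 408355 m, N 8965618 m; P3: E 405797 m, N 8916268 m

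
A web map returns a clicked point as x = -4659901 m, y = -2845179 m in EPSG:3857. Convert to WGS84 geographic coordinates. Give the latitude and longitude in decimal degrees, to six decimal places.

R = 6378137 m. λ = x/R = -41.86060291°.
φ = 2·arctan(exp(y/R)) − 90° = 2·arctan(0.64013) − 90° = -24.75089854°.

lat -24.750899°, lon -41.860603°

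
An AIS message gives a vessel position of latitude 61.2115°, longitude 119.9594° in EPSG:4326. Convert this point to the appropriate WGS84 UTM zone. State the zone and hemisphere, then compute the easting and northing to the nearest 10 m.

Longitude 119.9594° lies in the 6° band [114°, 120°), giving zone 50; latitude is north of the equator, so 50N.
Zone 50 central meridian λ₀ = 6×50 − 183 = 117°; Δλ = +2.9594°.
Transverse Mercator on WGS84 with k₀ = 0.9996 gives E = 658958.386 m, N = 6789944.537 m.

Zone 50N: E 658960 m, N 6789940 m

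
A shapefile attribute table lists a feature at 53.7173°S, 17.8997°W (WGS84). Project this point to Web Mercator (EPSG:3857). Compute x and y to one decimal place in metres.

Web Mercator is spherical with R = a = 6378137 m.
x = R·λ = 6378137 × -0.312408700 = -1992585.489 m.
y = R·ln tan(π/4 + φ/2) = 6378137 × -1.115811257 = -7116797.062 m.

x -1992585.5 m, y -7116797.1 m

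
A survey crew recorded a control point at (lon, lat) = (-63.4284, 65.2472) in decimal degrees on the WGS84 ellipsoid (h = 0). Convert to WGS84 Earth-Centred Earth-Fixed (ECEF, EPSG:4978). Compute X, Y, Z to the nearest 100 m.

WGS84: a = 6378137 m, e² = 0.006694380; N(φ) = a/√(1−e²sin²φ) = 6395816.341 m.
X = (N+h)·cosφ·cosλ = 1197891.485 m; Y = (N+h)·cosφ·sinλ = -2395098.541 m; Z = (N(1−e²)+h)·sinφ = 5769303.884 m.

X 1197900 m, Y -2395100 m, Z 5769300 m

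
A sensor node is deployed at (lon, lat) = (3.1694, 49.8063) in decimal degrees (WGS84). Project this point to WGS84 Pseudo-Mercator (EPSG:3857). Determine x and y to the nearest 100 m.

x 352800 m, y 6412800 m

Web Mercator is spherical with R = a = 6378137 m.
x = R·λ = 6378137 × 0.055316465 = 352815.994 m.
y = R·ln tan(π/4 + φ/2) = 6378137 × 1.005434306 = 6412797.745 m.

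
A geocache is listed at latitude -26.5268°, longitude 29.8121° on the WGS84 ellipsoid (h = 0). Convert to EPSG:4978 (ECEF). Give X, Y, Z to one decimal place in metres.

WGS84: a = 6378137 m, e² = 0.006694380; N(φ) = a/√(1−e²sin²φ) = 6382399.640 m.
X = (N+h)·cosφ·cosλ = 4954771.759 m; Y = (N+h)·cosφ·sinλ = 2839014.284 m; Z = (N(1−e²)+h)·sinφ = -2831401.924 m.

X 4954771.8 m, Y 2839014.3 m, Z -2831401.9 m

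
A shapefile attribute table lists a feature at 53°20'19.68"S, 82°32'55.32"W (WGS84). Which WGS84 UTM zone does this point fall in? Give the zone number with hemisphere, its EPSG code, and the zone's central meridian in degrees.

Zone 17S (EPSG:32717), central meridian -81°

UTM zone = ⌊(λ + 180)/6⌋ + 1; -82.5487° ∈ [-84°, -78°) → zone 17.
Hemisphere: S (φ < 0).
Central meridian λ₀ = 6×17 − 183 = -81°.
EPSG code: 32717.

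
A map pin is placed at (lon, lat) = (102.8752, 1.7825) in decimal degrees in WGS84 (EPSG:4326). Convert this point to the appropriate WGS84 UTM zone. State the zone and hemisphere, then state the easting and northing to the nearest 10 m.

Longitude 102.8752° lies in the 6° band [102°, 108°), giving zone 48; latitude is north of the equator, so 48N.
Zone 48 central meridian λ₀ = 6×48 − 183 = 105°; Δλ = -2.1248°.
Transverse Mercator on WGS84 with k₀ = 0.9996 gives E = 263622.156 m, N = 197156.828 m.

Zone 48N: E 263620 m, N 197160 m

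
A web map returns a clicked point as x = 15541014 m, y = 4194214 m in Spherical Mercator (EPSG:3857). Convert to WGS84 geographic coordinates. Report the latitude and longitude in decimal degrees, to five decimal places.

R = 6378137 m. λ = x/R = 139.60730407°.
φ = 2·arctan(exp(y/R)) − 90° = 2·arctan(1.93014) − 90° = 35.22290167°.

lat 35.22290°, lon 139.60730°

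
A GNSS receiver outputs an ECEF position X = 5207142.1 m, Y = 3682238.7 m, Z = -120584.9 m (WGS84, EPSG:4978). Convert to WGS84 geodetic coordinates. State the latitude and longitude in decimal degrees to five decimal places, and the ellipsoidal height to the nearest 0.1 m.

λ = atan2(Y, X) = 35.26610037°; p = √(X²+Y²) = 6377555.2 m.
Bowring's method on WGS84 (a = 6378137 m, b = 6356752.314 m) gives φ = -1.09050016°, h = 565.799 m.

lat -1.09050°, lon 35.26610°, h 565.8 m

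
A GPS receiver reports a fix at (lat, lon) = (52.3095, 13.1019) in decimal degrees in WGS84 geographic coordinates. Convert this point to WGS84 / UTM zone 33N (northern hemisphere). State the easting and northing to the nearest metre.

Zone 33 central meridian λ₀ = 6×33 − 183 = 15°; Δλ = -1.8981°.
Transverse Mercator on WGS84 with k₀ = 0.9996 gives E = 370600.907 m, N = 5797158.969 m.

E 370601 m, N 5797159 m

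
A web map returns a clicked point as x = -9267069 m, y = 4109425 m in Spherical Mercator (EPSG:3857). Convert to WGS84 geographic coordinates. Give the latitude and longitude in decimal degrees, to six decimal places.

lat 34.598301°, lon -83.247497°

R = 6378137 m. λ = x/R = -83.24749722°.
φ = 2·arctan(exp(y/R)) − 90° = 2·arctan(1.90465) − 90° = 34.59830125°.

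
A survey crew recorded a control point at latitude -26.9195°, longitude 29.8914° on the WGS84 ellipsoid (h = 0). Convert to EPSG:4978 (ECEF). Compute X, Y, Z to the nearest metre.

X 4933875 m, Y 2836118 m, Z -2870265 m

WGS84: a = 6378137 m, e² = 0.006694380; N(φ) = a/√(1−e²sin²φ) = 6382517.420 m.
X = (N+h)·cosφ·cosλ = 4933874.597 m; Y = (N+h)·cosφ·sinλ = 2836118.373 m; Z = (N(1−e²)+h)·sinφ = -2870265.284 m.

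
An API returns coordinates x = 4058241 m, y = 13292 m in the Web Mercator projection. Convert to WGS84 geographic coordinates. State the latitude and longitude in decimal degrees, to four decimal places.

R = 6378137 m. λ = x/R = 36.45579917°.
φ = 2·arctan(exp(y/R)) − 90° = 2·arctan(1.00209) − 90° = 0.11940398°.

lat 0.1194°, lon 36.4558°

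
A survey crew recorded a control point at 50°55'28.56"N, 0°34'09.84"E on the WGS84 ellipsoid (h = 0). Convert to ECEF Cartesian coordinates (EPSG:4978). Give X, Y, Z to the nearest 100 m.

WGS84: a = 6378137 m, e² = 0.006694380; N(φ) = a/√(1−e²sin²φ) = 6391042.329 m.
X = (N+h)·cosφ·cosλ = 4028347.006 m; Y = (N+h)·cosφ·sinλ = 40034.647 m; Z = (N(1−e²)+h)·sinφ = 4928261.552 m.

X 4028300 m, Y 40000 m, Z 4928300 m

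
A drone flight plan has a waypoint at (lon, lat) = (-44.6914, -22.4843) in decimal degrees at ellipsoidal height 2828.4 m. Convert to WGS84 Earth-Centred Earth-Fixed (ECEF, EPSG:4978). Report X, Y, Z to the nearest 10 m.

WGS84: a = 6378137 m, e² = 0.006694380; N(φ) = a/√(1−e²sin²φ) = 6381261.624 m.
X = (N+h)·cosφ·cosλ = 4193486.200 m; Y = (N+h)·cosφ·sinλ = -4148554.814 m; Z = (N(1−e²)+h)·sinφ = -2425132.324 m.

X 4193490 m, Y -4148550 m, Z -2425130 m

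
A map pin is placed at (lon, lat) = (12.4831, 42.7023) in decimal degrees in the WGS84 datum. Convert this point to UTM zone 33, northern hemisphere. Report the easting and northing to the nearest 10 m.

E 293860 m, N 4730830 m

Zone 33 central meridian λ₀ = 6×33 − 183 = 15°; Δλ = -2.5169°.
Transverse Mercator on WGS84 with k₀ = 0.9996 gives E = 293858.581 m, N = 4730828.258 m.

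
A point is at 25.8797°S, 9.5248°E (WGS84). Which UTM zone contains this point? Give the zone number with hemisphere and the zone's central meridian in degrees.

UTM zone = ⌊(λ + 180)/6⌋ + 1; 9.5248° ∈ [6°, 12°) → zone 32.
Hemisphere: S (φ < 0).
Central meridian λ₀ = 6×32 − 183 = 9°.

Zone 32S, central meridian 9°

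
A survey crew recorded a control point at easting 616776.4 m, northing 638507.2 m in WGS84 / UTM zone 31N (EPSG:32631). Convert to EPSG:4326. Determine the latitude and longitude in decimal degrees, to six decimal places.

lat 5.775600°, lon 4.054700°

Zone 31N: λ₀ = 3°, k₀ = 0.9996, false easting 500000 m.
Meridian distance M = (N − FN)/k₀ = 638762.7 m.
Inverse transverse Mercator on WGS84 gives φ = 5.77560024°, λ = 4.05470002°.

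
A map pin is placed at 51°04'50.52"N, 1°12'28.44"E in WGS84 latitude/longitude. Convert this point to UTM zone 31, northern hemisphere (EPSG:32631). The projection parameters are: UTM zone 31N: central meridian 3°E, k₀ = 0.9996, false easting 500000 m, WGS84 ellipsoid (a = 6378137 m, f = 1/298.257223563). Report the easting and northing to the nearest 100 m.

Zone 31 central meridian λ₀ = 6×31 − 183 = 3°; Δλ = -1.7921°.
Transverse Mercator on WGS84 with k₀ = 0.9996 gives E = 374471.622 m, N = 5660326.705 m.

E 374500 m, N 5660300 m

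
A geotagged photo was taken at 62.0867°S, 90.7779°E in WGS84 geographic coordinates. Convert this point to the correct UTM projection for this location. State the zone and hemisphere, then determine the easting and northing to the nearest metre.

Longitude 90.7779° lies in the 6° band [90°, 96°), giving zone 46; latitude is south of the equator, so 46S.
Zone 46 central meridian λ₀ = 6×46 − 183 = 93°; Δλ = -2.2221°.
Transverse Mercator on WGS84 with k₀ = 0.9996 gives E = 383959.644 m, N = 3114172.566 m.

Zone 46S: E 383960 m, N 3114173 m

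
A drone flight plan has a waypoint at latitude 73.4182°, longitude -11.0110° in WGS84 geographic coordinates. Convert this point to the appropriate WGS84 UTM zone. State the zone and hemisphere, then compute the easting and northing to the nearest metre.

Zone 29N: E 435952 m, N 8148210 m

Longitude -11.0110° lies in the 6° band [-12°, -6°), giving zone 29; latitude is north of the equator, so 29N.
Zone 29 central meridian λ₀ = 6×29 − 183 = -9°; Δλ = -2.0110°.
Transverse Mercator on WGS84 with k₀ = 0.9996 gives E = 435952.260 m, N = 8148209.550 m.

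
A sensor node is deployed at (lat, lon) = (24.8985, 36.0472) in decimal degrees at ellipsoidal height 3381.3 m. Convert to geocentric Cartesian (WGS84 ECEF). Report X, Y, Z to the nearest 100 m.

X 4682900 m, Y 3408200 m, Z 2670300 m

WGS84: a = 6378137 m, e² = 0.006694380; N(φ) = a/√(1−e²sin²φ) = 6381924.477 m.
X = (N+h)·cosφ·cosλ = 4682877.779 m; Y = (N+h)·cosφ·sinλ = 3408207.483 m; Z = (N(1−e²)+h)·sinφ = 2670303.873 m.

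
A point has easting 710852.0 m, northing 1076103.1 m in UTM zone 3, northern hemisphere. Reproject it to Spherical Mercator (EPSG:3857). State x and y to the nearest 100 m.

x -18153800 m, y 1088300 m

Unproject from UTM 3N (λ₀ = -165°) → φ = 9.72949972°, λ = -163.07799987°.
Web Mercator (R = 6378137 m): x = -18153759.905 m, y = 1088326.103 m.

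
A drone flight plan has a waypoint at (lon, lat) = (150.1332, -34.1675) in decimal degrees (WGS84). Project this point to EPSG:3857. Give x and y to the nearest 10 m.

Web Mercator is spherical with R = a = 6378137 m.
x = R·λ = 6378137 × 2.620318657 = 16712751.375 m.
y = R·ln tan(π/4 + φ/2) = 6378137 × -0.635187896 = -4051315.420 m.

x 16712750 m, y -4051320 m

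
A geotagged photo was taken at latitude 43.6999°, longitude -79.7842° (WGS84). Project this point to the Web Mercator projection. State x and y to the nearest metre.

Web Mercator is spherical with R = a = 6378137 m.
x = R·λ = 6378137 × -1.392496981 = -8881536.517 m.
y = R·ln tan(π/4 + φ/2) = 6378137 × 0.849639614 = 5419117.862 m.

x -8881537 m, y 5419118 m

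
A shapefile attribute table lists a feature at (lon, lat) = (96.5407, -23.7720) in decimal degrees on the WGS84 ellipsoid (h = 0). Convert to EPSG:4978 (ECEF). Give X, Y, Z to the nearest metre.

WGS84: a = 6378137 m, e² = 0.006694380; N(φ) = a/√(1−e²sin²φ) = 6381608.764 m.
X = (N+h)·cosφ·cosλ = -665248.016 m; Y = (N+h)·cosφ·sinλ = 5802159.886 m; Z = (N(1−e²)+h)·sinφ = -2555193.741 m.

X -665248 m, Y 5802160 m, Z -2555194 m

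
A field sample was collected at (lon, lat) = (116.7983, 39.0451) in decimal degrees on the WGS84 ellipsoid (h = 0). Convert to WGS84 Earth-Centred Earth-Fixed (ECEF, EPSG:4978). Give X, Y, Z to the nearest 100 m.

X -2236300 m, Y 4427400 m, Z 3996200 m

WGS84: a = 6378137 m, e² = 0.006694380; N(φ) = a/√(1−e²sin²φ) = 6386625.437 m.
X = (N+h)·cosφ·cosλ = -2236300.103 m; Y = (N+h)·cosφ·sinλ = 4427448.141 m; Z = (N(1−e²)+h)·sinφ = 3996206.810 m.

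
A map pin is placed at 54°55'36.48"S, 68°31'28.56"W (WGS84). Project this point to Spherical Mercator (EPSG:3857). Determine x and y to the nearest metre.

Web Mercator is spherical with R = a = 6378137 m.
x = R·λ = 6378137 × -1.195979889 = -7628123.579 m.
y = R·ln tan(π/4 + φ/2) = 6378137 × -1.152009188 = -7347672.427 m.

x -7628124 m, y -7347672 m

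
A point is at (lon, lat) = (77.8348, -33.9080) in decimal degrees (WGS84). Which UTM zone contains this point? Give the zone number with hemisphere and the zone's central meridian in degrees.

UTM zone = ⌊(λ + 180)/6⌋ + 1; 77.8348° ∈ [72°, 78°) → zone 43.
Hemisphere: S (φ < 0).
Central meridian λ₀ = 6×43 − 183 = 75°.

Zone 43S, central meridian 75°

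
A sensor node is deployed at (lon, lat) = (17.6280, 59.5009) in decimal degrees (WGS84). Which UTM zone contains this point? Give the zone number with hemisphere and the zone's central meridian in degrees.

UTM zone = ⌊(λ + 180)/6⌋ + 1; 17.6280° ∈ [12°, 18°) → zone 33.
Hemisphere: N (φ ≥ 0).
Central meridian λ₀ = 6×33 − 183 = 15°.

Zone 33N, central meridian 15°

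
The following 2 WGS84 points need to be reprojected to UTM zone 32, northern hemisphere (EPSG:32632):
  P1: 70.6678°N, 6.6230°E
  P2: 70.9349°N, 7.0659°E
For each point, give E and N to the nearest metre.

P1: E 412196 m, N 7842066 m; P2: E 429500 m, N 7871261 m

UTM zone 32N: λ₀ = 9°, k₀ = 0.9996.
P1 (70.6678°, 6.6230°) → (412196.001, 7842066.191) m.
P2 (70.9349°, 7.0659°) → (429500.453, 7871260.971) m.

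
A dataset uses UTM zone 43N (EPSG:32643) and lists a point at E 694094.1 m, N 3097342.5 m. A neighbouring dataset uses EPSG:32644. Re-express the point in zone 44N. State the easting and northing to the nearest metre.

E 103883 m, N 3102312 m

UTM 43N → geographic: φ = 27.98710009°, λ = 76.97360033°.
UTM 44N (λ₀ = 81°) forward: E = 103883.404 m, N = 3102311.845 m.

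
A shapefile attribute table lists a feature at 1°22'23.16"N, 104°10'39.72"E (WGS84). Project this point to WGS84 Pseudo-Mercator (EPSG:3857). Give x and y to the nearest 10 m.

Web Mercator is spherical with R = a = 6378137 m.
x = R·λ = 6378137 × 1.818243872 = 11597008.516 m.
y = R·ln tan(π/4 + φ/2) = 6378137 × 0.023967410 = 152867.426 m.

x 11597010 m, y 152870 m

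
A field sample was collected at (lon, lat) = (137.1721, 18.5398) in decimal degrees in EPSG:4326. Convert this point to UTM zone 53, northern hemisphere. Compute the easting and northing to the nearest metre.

E 729279 m, N 2051291 m

Zone 53 central meridian λ₀ = 6×53 − 183 = 135°; Δλ = +2.1721°.
Transverse Mercator on WGS84 with k₀ = 0.9996 gives E = 729278.529 m, N = 2051290.935 m.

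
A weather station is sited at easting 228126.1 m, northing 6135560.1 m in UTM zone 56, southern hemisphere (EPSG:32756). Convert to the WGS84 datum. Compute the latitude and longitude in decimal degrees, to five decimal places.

lat -34.88600°, lon 150.02520°

Zone 56S: λ₀ = 153°, k₀ = 0.9996, false easting 500000 m, false northing 10000000 m.
Meridian distance M = (N − FN)/k₀ = -3865986.3 m.
Inverse transverse Mercator on WGS84 gives φ = -34.88600026°, λ = 150.02520044°.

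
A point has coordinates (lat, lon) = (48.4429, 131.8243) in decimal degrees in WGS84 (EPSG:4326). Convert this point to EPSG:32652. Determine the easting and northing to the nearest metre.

Zone 52 central meridian λ₀ = 6×52 − 183 = 129°; Δλ = +2.8243°.
Transverse Mercator on WGS84 with k₀ = 0.9996 gives E = 708860.420 m, N = 5369382.108 m.

E 708860 m, N 5369382 m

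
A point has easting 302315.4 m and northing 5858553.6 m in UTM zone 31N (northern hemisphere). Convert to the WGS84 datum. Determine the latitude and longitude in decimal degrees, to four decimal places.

Zone 31N: λ₀ = 3°, k₀ = 0.9996, false easting 500000 m.
Meridian distance M = (N − FN)/k₀ = 5860898.0 m.
Inverse transverse Mercator on WGS84 gives φ = 52.84040029°, λ = 0.06480057°.

lat 52.8404°, lon 0.0648°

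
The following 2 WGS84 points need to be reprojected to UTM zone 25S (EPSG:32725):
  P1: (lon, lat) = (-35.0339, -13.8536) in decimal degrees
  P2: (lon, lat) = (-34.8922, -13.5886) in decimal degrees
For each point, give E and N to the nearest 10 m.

UTM zone 25S: λ₀ = -33°, k₀ = 0.9996.
P1 (-13.8536°, -35.0339°) → (280178.071, 8467530.204) m.
P2 (-13.5886°, -34.8922°) → (295268.248, 8496977.238) m.

P1: E 280180 m, N 8467530 m; P2: E 295270 m, N 8496980 m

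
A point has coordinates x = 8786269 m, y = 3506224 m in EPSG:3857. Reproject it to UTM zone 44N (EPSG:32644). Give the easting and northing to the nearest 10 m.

Web Mercator inverse (R = 6378137 m) → φ = 30.02080179°, λ = 78.92839733°.
UTM 44N forward: E = 300218.502 m, N = 3322897.835 m.

E 300220 m, N 3322900 m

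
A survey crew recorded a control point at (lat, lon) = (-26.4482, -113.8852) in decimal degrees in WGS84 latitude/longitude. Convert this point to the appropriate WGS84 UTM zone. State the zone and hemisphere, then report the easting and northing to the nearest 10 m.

Zone 12S: E 212290 m, N 7071450 m

Longitude -113.8852° lies in the 6° band [-114°, -108°), giving zone 12; latitude is south of the equator, so 12S.
Zone 12 central meridian λ₀ = 6×12 − 183 = -111°; Δλ = -2.8852°.
Transverse Mercator on WGS84 with k₀ = 0.9996 gives E = 212286.542 m, N = 7071451.072 m.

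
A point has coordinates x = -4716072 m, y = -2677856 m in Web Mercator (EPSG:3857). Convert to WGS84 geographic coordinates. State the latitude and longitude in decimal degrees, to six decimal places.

R = 6378137 m. λ = x/R = -42.36519559°.
φ = 2·arctan(exp(y/R)) − 90° = 2·arctan(0.65715) − 90° = -23.37849637°.

lat -23.378496°, lon -42.365196°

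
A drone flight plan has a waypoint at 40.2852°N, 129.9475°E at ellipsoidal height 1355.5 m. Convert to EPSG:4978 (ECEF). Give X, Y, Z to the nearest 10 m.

WGS84: a = 6378137 m, e² = 0.006694380; N(φ) = a/√(1−e²sin²φ) = 6387081.348 m.
X = (N+h)·cosφ·cosλ = -3129091.305 m; Y = (N+h)·cosφ·sinλ = 3736052.761 m; Z = (N(1−e²)+h)·sinφ = 4103070.254 m.

X -3129090 m, Y 3736050 m, Z 4103070 m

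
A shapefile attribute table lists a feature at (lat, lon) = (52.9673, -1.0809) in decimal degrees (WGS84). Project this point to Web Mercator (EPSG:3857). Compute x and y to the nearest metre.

x -120325 m, y 6976952 m

Web Mercator is spherical with R = a = 6378137 m.
x = R·λ = 6378137 × -0.018865264 = -120325.238 m.
y = R·ln tan(π/4 + φ/2) = 6378137 × 1.093885502 = 6976951.594 m.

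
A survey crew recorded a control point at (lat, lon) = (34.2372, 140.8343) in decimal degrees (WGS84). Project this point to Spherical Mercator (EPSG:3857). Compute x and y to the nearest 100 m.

Web Mercator is spherical with R = a = 6378137 m.
x = R·λ = 6378137 × 2.458022235 = 15677602.562 m.
y = R·ln tan(π/4 + φ/2) = 6378137 × 0.636658766 = 4060696.834 m.

x 15677600 m, y 4060700 m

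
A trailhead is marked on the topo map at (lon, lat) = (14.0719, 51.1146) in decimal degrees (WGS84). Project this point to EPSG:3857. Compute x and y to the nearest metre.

Web Mercator is spherical with R = a = 6378137 m.
x = R·λ = 6378137 × 0.245600987 = 1566476.742 m.
y = R·ln tan(π/4 + φ/2) = 6378137 × 1.041305671 = 6641590.226 m.

x 1566477 m, y 6641590 m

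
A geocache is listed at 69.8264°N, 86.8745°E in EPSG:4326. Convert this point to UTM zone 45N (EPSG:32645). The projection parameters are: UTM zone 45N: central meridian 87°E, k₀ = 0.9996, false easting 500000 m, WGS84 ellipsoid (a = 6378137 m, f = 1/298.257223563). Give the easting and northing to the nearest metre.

Zone 45 central meridian λ₀ = 6×45 − 183 = 87°; Δλ = -0.1255°.
Transverse Mercator on WGS84 with k₀ = 0.9996 gives E = 495169.684 m, N = 7746518.871 m.

E 495170 m, N 7746519 m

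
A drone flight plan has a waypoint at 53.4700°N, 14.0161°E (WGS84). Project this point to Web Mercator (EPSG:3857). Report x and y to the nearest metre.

x 1560265 m, y 7070413 m

Web Mercator is spherical with R = a = 6378137 m.
x = R·λ = 6378137 × 0.244627093 = 1560265.115 m.
y = R·ln tan(π/4 + φ/2) = 6378137 × 1.108538879 = 7070412.842 m.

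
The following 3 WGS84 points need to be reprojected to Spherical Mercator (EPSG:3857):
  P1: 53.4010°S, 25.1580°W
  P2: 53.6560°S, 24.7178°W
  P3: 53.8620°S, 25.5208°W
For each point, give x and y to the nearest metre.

P1: x -2800576 m, y -7057519 m; P2: x -2751573 m, y -7105274 m; P3: x -2840962 m, y -7144064 m

Web Mercator: x = R·λ, y = R·ln tan(π/4+φ/2), R = 6378137 m.
P1 (-53.4010°, -25.1580°) → (-2800575.749, -7057519.280) m.
P2 (-53.6560°, -24.7178°) → (-2751572.910, -7105274.139) m.
P3 (-53.8620°, -25.5208°) → (-2840962.461, -7144063.946) m.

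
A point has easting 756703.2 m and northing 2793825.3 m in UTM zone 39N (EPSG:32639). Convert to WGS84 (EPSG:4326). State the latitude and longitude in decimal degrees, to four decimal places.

Zone 39N: λ₀ = 51°, k₀ = 0.9996, false easting 500000 m.
Meridian distance M = (N − FN)/k₀ = 2794943.3 m.
Inverse transverse Mercator on WGS84 gives φ = 25.23879976°, λ = 53.54829994°.

lat 25.2388°, lon 53.5483°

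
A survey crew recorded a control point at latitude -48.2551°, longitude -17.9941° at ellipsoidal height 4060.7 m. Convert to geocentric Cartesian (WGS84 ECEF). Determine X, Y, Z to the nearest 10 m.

X 4049070 m, Y -1315160 m, Z -4738840 m

WGS84: a = 6378137 m, e² = 0.006694380; N(φ) = a/√(1−e²sin²φ) = 6390055.006 m.
X = (N+h)·cosφ·cosλ = 4049068.149 m; Y = (N+h)·cosφ·sinλ = -1315161.039 m; Z = (N(1−e²)+h)·sinφ = -4738839.176 m.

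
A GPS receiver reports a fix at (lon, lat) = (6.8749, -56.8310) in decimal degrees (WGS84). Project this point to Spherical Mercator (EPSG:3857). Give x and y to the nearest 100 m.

Web Mercator is spherical with R = a = 6378137 m.
x = R·λ = 6378137 × 0.119989641 = 765310.367 m.
y = R·ln tan(π/4 + φ/2) = 6378137 × -1.211271363 = -7725654.699 m.

x 765300 m, y -7725700 m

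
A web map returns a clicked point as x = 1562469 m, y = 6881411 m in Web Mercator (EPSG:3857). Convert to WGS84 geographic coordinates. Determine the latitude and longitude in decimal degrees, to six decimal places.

lat 52.447302°, lon 14.035898°

R = 6378137 m. λ = x/R = 14.03589784°.
φ = 2·arctan(exp(y/R)) − 90° = 2·arctan(2.94146) − 90° = 52.44730190°.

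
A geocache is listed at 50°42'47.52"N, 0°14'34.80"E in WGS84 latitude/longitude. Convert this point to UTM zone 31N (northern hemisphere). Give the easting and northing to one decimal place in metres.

Zone 31 central meridian λ₀ = 6×31 − 183 = 3°; Δλ = -2.7570°.
Transverse Mercator on WGS84 with k₀ = 0.9996 gives E = 305367.039 m, N = 5621558.078 m.

E 305367.0 m, N 5621558.1 m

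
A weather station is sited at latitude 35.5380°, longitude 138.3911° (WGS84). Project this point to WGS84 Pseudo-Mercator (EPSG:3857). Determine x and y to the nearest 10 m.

Web Mercator is spherical with R = a = 6378137 m.
x = R·λ = 6378137 × 2.415380350 = 15405626.782 m.
y = R·ln tan(π/4 + φ/2) = 6378137 × 0.664337515 = 4237235.688 m.

x 15405630 m, y 4237240 m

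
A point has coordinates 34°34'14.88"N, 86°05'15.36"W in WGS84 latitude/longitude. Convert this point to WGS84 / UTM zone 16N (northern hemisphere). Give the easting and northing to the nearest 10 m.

E 583690 m, N 3825830 m

Zone 16 central meridian λ₀ = 6×16 − 183 = -87°; Δλ = +0.9124°.
Transverse Mercator on WGS84 with k₀ = 0.9996 gives E = 583691.676 m, N = 3825826.232 m.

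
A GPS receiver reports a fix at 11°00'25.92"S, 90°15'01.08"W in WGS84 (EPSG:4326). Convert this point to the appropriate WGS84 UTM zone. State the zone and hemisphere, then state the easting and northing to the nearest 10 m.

Zone 15S: E 800490 m, N 8781850 m

Longitude -90.2503° lies in the 6° band [-96°, -90°), giving zone 15; latitude is south of the equator, so 15S.
Zone 15 central meridian λ₀ = 6×15 − 183 = -93°; Δλ = +2.7497°.
Transverse Mercator on WGS84 with k₀ = 0.9996 gives E = 800488.174 m, N = 8781846.973 m.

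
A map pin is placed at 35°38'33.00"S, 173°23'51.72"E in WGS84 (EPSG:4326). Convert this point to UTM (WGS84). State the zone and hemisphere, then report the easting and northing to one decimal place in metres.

Longitude 173.3977° lies in the 6° band [168°, 174°), giving zone 59; latitude is south of the equator, so 59S.
Zone 59 central meridian λ₀ = 6×59 − 183 = 171°; Δλ = +2.3977°.
Transverse Mercator on WGS84 with k₀ = 0.9996 gives E = 717090.621 m, N = 6053054.473 m.

Zone 59S: E 717090.6 m, N 6053054.5 m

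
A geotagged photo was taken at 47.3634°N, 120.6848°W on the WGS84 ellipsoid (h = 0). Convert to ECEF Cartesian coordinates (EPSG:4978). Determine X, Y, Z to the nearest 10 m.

WGS84: a = 6378137 m, e² = 0.006694380; N(φ) = a/√(1−e²sin²φ) = 6389722.531 m.
X = (N+h)·cosφ·cosλ = -2208669.597 m; Y = (N+h)·cosφ·sinλ = -3722072.509 m; Z = (N(1−e²)+h)·sinφ = 4669224.161 m.

X -2208670 m, Y -3722070 m, Z 4669220 m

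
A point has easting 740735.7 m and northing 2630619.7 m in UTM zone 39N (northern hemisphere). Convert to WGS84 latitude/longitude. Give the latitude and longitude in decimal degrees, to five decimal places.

lat 23.76870°, lon 53.36220°

Zone 39N: λ₀ = 51°, k₀ = 0.9996, false easting 500000 m.
Meridian distance M = (N − FN)/k₀ = 2631672.4 m.
Inverse transverse Mercator on WGS84 gives φ = 23.76870006°, λ = 53.36219971°.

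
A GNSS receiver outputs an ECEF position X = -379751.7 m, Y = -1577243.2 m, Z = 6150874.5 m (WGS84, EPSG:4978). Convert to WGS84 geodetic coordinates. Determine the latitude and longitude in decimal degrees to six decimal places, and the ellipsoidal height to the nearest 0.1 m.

lat 75.319100°, lon -103.537402°, h 3086.8 m

λ = atan2(Y, X) = -103.53740163°; p = √(X²+Y²) = 1622315.5 m.
Bowring's method on WGS84 (a = 6378137 m, b = 6356752.314 m) gives φ = 75.31910035°, h = 3086.842 m.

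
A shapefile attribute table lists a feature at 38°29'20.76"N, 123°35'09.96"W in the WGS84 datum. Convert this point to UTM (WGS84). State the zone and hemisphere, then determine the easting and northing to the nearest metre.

Zone 10N: E 448885 m, N 4260247 m

Longitude -123.5861° lies in the 6° band [-126°, -120°), giving zone 10; latitude is north of the equator, so 10N.
Zone 10 central meridian λ₀ = 6×10 − 183 = -123°; Δλ = -0.5861°.
Transverse Mercator on WGS84 with k₀ = 0.9996 gives E = 448885.423 m, N = 4260246.658 m.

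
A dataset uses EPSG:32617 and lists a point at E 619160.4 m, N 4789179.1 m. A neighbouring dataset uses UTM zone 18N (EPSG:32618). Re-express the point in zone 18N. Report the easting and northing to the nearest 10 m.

E 132040 m, N 4798110 m

UTM 17N → geographic: φ = 43.24599984°, λ = -79.53219988°.
UTM 18N (λ₀ = -75°) forward: E = 132041.147 m, N = 4798114.847 m.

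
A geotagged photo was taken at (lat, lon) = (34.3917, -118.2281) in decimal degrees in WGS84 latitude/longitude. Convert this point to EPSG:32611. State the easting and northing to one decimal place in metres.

E 387107.7 m, N 3806271.7 m

Zone 11 central meridian λ₀ = 6×11 − 183 = -117°; Δλ = -1.2281°.
Transverse Mercator on WGS84 with k₀ = 0.9996 gives E = 387107.684 m, N = 3806271.7496 m.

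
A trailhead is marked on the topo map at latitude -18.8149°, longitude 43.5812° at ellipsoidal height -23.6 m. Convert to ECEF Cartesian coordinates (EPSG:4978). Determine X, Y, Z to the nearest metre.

X 4374933 m, Y 4163456 m, Z -2043958 m

WGS84: a = 6378137 m, e² = 0.006694380; N(φ) = a/√(1−e²sin²φ) = 6380358.736 m.
X = (N+h)·cosφ·cosλ = 4374933.241 m; Y = (N+h)·cosφ·sinλ = 4163456.170 m; Z = (N(1−e²)+h)·sinφ = -2043958.477 m.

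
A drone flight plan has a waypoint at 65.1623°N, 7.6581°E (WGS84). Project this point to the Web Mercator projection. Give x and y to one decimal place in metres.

x 852495.8 m, y 9651252.5 m

Web Mercator is spherical with R = a = 6378137 m.
x = R·λ = 6378137 × 0.133659059 = 852495.792 m.
y = R·ln tan(π/4 + φ/2) = 6378137 × 1.513177354 = 9651252.471 m.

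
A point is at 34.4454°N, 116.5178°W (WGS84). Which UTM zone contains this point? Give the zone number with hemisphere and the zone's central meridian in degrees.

Zone 11N, central meridian -117°

UTM zone = ⌊(λ + 180)/6⌋ + 1; -116.5178° ∈ [-120°, -114°) → zone 11.
Hemisphere: N (φ ≥ 0).
Central meridian λ₀ = 6×11 − 183 = -117°.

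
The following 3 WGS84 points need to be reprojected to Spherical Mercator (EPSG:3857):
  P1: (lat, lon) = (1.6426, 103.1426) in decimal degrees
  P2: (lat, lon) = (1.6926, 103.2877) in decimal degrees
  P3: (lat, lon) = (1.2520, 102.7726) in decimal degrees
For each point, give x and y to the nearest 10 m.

P1: x 11481780 m, y 182880 m; P2: x 11497930 m, y 188450 m; P3: x 11440590 m, y 139380 m

Web Mercator: x = R·λ, y = R·ln tan(π/4+φ/2), R = 6378137 m.
P1 (1.6426°, 103.1426°) → (11481781.711, 182878.449) m.
P2 (1.6926°, 103.2877°) → (11497934.169, 188446.782) m.
P3 (1.2520°, 102.7726°) → (11440593.500, 139383.095) m.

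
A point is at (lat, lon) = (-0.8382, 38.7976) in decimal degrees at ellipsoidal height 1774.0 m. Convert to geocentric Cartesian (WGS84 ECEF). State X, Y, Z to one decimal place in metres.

X 4971745.8 m, Y 3997043.4 m, Z -92706.1 m

WGS84: a = 6378137 m, e² = 0.006694380; N(φ) = a/√(1−e²sin²φ) = 6378141.569 m.
X = (N+h)·cosφ·cosλ = 4971745.797 m; Y = (N+h)·cosφ·sinλ = 3997043.379 m; Z = (N(1−e²)+h)·sinφ = -92706.070 m.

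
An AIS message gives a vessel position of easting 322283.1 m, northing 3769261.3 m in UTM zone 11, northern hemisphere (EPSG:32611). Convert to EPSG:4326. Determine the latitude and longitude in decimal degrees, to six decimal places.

Zone 11N: λ₀ = -117°, k₀ = 0.9996, false easting 500000 m.
Meridian distance M = (N − FN)/k₀ = 3770769.6 m.
Inverse transverse Mercator on WGS84 gives φ = 34.04900006°, λ = -118.92539961°.

lat 34.049000°, lon -118.925400°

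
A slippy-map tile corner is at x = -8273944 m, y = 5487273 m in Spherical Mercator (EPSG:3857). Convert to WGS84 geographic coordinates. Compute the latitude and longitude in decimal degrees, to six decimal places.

R = 6378137 m. λ = x/R = -74.32610355°.
φ = 2·arctan(exp(y/R)) − 90° = 2·arctan(2.36393) − 90° = 44.14090170°.

lat 44.140902°, lon -74.326104°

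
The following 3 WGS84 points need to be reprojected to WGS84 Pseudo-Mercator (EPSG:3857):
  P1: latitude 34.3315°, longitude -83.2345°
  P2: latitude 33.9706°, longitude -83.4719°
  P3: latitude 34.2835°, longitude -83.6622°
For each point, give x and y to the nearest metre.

Web Mercator: x = R·λ, y = R·ln tan(π/4+φ/2), R = 6378137 m.
P1 (34.3315°, -83.2345°) → (-9265622.156, 4073401.709) m.
P2 (33.9706°, -83.4719°) → (-9292049.404, 4024855.007) m.
P3 (34.2835°, -83.6622°) → (-9313233.503, 4066932.971) m.

P1: x -9265622 m, y 4073402 m; P2: x -9292049 m, y 4024855 m; P3: x -9313234 m, y 4066933 m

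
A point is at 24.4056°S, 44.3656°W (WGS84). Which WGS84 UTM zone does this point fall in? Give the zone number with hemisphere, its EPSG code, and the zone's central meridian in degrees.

UTM zone = ⌊(λ + 180)/6⌋ + 1; -44.3656° ∈ [-48°, -42°) → zone 23.
Hemisphere: S (φ < 0).
Central meridian λ₀ = 6×23 − 183 = -45°.
EPSG code: 32723.

Zone 23S (EPSG:32723), central meridian -45°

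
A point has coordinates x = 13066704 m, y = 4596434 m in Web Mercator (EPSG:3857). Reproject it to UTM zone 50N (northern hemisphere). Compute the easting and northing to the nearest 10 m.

E 533330 m, N 4219230 m

Web Mercator inverse (R = 6378137 m) → φ = 38.12029905°, λ = 117.38019916°.
UTM 50N forward: E = 533325.927 m, N = 4219230.844 m.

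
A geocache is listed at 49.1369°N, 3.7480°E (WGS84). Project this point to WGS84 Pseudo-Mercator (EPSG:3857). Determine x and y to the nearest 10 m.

Web Mercator is spherical with R = a = 6378137 m.
x = R·λ = 6378137 × 0.065414940 = 417225.451 m.
y = R·ln tan(π/4 + φ/2) = 6378137 × 0.987454874 = 6298122.465 m.

x 417230 m, y 6298120 m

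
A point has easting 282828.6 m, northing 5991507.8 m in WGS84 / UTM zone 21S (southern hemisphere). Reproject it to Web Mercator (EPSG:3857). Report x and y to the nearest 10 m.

x -6614090 m, y -4327750 m

Unproject from UTM 21S (λ₀ = -57°) → φ = -36.19690005°, λ = -59.41539948°.
Web Mercator (R = 6378137 m): x = -6614092.015 m, y = -4327748.448 m.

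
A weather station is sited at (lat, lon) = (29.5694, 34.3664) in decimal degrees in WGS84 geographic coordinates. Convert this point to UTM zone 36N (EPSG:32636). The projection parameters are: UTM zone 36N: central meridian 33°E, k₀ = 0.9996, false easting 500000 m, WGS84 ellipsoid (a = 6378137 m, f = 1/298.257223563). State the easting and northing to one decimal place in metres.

E 632357.8 m, N 3271851.9 m

Zone 36 central meridian λ₀ = 6×36 − 183 = 33°; Δλ = +1.3664°.
Transverse Mercator on WGS84 with k₀ = 0.9996 gives E = 632357.820 m, N = 3271851.864 m.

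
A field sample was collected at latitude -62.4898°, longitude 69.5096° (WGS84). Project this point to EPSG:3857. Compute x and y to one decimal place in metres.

x 7737773.3 m, y -8976227.7 m

Web Mercator is spherical with R = a = 6378137 m.
x = R·λ = 6378137 × 1.213171382 = 7737773.277 m.
y = R·ln tan(π/4 + φ/2) = 6378137 × -1.407343194 = -8976227.699 m.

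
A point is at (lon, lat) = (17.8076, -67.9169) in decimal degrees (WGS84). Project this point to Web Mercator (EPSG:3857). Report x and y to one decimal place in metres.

Web Mercator is spherical with R = a = 6378137 m.
x = R·λ = 6378137 × 0.310801252 = 1982332.964 m.
y = R·ln tan(π/4 + φ/2) = 6378137 × -1.634073903 = -10422347.218 m.

x 1982333.0 m, y -10422347.2 m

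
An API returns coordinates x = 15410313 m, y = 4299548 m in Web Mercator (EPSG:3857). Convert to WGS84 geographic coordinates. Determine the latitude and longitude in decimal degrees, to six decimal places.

lat 35.992199°, lon 138.433197°

R = 6378137 m. λ = x/R = 138.43319701°.
φ = 2·arctan(exp(y/R)) − 90° = 2·arctan(1.96228) − 90° = 35.99219886°.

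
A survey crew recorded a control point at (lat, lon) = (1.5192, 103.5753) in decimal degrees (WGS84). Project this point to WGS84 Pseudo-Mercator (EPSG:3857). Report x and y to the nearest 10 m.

x 11529950 m, y 169140 m

Web Mercator is spherical with R = a = 6378137 m.
x = R·λ = 6378137 × 1.807730009 = 11529949.655 m.
y = R·ln tan(π/4 + φ/2) = 6378137 × 0.026518149 = 169136.390 m.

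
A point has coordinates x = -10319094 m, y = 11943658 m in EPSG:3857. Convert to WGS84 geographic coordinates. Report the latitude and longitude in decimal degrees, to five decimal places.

R = 6378137 m. λ = x/R = -92.69799858°.
φ = 2·arctan(exp(y/R)) − 90° = 2·arctan(6.50515) − 90° = 72.52129868°.

lat 72.52130°, lon -92.69800°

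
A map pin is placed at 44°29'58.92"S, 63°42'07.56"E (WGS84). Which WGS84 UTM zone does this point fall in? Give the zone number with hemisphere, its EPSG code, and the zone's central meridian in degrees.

Zone 41S (EPSG:32741), central meridian 63°

UTM zone = ⌊(λ + 180)/6⌋ + 1; 63.7021° ∈ [60°, 66°) → zone 41.
Hemisphere: S (φ < 0).
Central meridian λ₀ = 6×41 − 183 = 63°.
EPSG code: 32741.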